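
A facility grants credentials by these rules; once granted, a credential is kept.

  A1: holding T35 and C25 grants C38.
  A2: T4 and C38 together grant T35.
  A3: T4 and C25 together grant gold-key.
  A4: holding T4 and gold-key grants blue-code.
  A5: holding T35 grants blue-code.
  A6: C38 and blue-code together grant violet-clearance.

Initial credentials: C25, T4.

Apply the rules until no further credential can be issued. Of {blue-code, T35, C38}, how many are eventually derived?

Holding T4 and C25 grants gold-key (A3).
Holding T4 and gold-key grants blue-code (A4).
blue-code: reached.
T35 would need T4 and C38 (A2), but C38 is never granted.
C38 would need T35 and C25 (A1), but T35 is never granted.
Reached: blue-code — 1 of the 3.

1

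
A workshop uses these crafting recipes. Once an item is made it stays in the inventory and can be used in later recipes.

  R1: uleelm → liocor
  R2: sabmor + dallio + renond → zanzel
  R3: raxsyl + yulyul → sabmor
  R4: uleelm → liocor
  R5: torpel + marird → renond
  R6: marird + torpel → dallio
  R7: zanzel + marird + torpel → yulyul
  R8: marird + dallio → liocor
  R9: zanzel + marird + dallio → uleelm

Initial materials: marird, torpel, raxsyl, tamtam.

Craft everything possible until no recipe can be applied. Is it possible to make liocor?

Using R6, marird and torpel make dallio.
marird + dallio → liocor (R8).

Yes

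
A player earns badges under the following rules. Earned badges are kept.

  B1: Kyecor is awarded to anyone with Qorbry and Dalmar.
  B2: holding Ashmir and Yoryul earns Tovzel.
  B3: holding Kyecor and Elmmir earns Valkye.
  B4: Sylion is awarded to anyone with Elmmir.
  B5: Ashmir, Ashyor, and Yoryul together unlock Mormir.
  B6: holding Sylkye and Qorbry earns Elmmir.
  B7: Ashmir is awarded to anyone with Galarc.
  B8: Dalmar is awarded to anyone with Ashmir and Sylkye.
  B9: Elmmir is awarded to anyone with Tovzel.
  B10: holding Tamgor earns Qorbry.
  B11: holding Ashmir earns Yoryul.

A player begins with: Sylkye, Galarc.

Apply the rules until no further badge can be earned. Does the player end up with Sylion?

Yes

With Galarc, Ashmir is earned (B7).
With Ashmir, Yoryul is earned (B11).
With Ashmir and Yoryul, Tovzel is earned (B2).
With Tovzel, Elmmir is earned (B9).
With Elmmir, Sylion is earned (B4).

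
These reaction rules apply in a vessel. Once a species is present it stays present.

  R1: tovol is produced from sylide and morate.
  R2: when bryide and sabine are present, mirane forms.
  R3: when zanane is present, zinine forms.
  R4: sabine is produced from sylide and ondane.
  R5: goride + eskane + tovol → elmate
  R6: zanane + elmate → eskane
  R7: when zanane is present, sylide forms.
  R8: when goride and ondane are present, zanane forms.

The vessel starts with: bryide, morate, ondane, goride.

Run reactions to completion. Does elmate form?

elmate would need goride, eskane, and tovol (R5), but eskane never forms.

No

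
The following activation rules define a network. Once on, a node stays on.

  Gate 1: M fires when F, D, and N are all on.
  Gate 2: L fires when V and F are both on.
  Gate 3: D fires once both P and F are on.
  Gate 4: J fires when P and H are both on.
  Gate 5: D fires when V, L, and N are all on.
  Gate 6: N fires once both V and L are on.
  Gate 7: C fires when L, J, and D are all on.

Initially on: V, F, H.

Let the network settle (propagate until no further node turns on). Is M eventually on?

Yes

V and F are on, so L fires (Gate 2).
Gate 6: V and L on → N on.
V, L, and N are on, so D fires (Gate 5).
F, D, and N are on, so M fires (Gate 1).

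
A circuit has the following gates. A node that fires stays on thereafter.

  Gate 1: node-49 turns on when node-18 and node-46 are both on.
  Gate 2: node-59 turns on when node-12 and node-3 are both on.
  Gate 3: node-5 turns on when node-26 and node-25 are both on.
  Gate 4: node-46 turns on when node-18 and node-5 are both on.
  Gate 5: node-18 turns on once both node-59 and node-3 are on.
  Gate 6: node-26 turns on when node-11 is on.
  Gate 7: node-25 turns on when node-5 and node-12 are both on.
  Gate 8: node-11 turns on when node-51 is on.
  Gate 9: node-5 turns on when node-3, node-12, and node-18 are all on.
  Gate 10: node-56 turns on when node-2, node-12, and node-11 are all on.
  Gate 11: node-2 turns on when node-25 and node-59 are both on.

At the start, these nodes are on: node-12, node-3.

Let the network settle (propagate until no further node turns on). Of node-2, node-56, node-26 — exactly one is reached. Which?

node-2

Gate 2: node-12 and node-3 on → node-59 on.
Gate 5: node-59 and node-3 on → node-18 on.
node-3, node-12, and node-18 are on, so node-5 turns on (Gate 9).
Gate 7: node-5 and node-12 on → node-25 on.
node-25 and node-59 are on, so node-2 turns on (Gate 11).
node-26 would need node-11 (Gate 6), but node-11 never turns on. node-56 would need node-2, node-12, and node-11 (Gate 10), but node-11 never turns on.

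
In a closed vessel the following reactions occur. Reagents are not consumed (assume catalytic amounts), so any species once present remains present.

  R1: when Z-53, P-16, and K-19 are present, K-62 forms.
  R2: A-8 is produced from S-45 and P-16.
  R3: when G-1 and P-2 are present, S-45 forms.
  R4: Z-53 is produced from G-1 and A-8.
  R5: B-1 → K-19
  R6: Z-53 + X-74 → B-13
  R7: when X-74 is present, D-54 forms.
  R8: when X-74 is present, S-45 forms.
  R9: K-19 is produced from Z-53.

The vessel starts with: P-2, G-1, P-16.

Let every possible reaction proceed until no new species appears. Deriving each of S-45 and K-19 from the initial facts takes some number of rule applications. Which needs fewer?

S-45: G-1 and P-2 present → S-45 forms (R3). [1 rule application]
K-19: G-1 and P-2 present → S-45 forms (R3). S-45 and P-16 present → A-8 forms (R2). G-1 and A-8 present → Z-53 forms (R4). Z-53 present → K-19 forms (R9). [4 rule applications]
S-45 needs fewer.

S-45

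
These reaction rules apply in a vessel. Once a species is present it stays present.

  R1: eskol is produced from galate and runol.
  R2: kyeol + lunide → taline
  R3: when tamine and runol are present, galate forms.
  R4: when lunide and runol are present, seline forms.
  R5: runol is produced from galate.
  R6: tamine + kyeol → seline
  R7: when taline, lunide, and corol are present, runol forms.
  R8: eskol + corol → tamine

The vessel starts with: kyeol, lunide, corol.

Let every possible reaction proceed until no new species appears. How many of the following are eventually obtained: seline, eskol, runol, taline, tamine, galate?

kyeol and lunide present → taline forms (R2).
taline, lunide, and corol present → runol forms (R7).
lunide and runol present → seline forms (R4).
seline: reached.
eskol would need galate and runol (R1), but galate never forms.
runol: reached.
taline: reached.
tamine would need eskol and corol (R8), but eskol never forms.
galate would need tamine and runol (R3), but tamine never forms.
Reached: seline, runol, and taline — 3 of the 6.

3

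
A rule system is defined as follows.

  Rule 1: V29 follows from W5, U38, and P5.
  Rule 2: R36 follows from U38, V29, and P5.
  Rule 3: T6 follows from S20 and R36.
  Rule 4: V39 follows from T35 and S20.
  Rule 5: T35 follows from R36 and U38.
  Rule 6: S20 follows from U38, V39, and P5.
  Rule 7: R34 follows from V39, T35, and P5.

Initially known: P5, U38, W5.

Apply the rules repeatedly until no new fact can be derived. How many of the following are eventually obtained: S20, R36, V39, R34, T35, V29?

W5, U38, and P5 hold, so V29 follows (Rule 1).
From U38, V29, and P5, Rule 2 gives R36.
From R36 and U38, Rule 5 gives T35.
S20 would need U38, V39, and P5 (Rule 6), but V39 is never established.
R36: reached.
V39 would need T35 and S20 (Rule 4), but S20 is never established.
R34 would need V39, T35, and P5 (Rule 7), but V39 is never established.
T35: reached.
V29: reached.
Reached: R36, T35, and V29 — 3 of the 6.

3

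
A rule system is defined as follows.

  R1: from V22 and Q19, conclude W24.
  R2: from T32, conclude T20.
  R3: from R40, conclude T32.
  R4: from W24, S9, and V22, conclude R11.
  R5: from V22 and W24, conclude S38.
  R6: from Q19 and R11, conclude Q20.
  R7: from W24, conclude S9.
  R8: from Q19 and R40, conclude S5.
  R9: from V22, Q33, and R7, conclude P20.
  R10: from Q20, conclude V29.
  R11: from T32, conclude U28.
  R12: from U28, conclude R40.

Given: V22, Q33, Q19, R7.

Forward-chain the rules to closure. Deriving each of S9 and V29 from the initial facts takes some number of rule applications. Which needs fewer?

S9: V22 and Q19 hold, so W24 follows (R1). From W24, R7 gives S9. [2 rule applications]
V29: V22 and Q19 hold, so W24 follows (R1). W24 holds, so S9 follows (R7). From W24, S9, and V22, R4 gives R11. From Q19 and R11, R6 gives Q20. Q20 holds, so V29 follows (R10). [5 rule applications]
S9 needs fewer.

S9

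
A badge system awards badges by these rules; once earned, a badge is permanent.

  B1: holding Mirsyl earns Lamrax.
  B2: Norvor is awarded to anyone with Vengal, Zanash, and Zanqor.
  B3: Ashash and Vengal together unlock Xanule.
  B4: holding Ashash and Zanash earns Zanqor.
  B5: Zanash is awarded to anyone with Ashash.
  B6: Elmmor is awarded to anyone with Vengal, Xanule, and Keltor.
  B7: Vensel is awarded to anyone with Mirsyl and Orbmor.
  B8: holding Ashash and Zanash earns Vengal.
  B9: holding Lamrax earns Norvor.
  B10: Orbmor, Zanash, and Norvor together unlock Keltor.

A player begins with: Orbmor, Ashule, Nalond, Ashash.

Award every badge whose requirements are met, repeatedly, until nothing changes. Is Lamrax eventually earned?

Lamrax would need Mirsyl (B1), but Mirsyl is never earned.

No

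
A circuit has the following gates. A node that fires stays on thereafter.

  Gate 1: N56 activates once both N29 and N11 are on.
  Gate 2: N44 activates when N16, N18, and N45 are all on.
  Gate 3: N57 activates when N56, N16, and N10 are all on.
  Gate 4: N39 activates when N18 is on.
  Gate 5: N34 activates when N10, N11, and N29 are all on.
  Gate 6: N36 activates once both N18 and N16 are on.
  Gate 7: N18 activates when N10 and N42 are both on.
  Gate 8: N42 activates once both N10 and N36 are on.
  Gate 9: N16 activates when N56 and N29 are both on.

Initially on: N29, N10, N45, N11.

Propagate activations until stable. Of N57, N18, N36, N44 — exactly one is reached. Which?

N57

N29 and N11 are on, so N56 activates (Gate 1).
Gate 9: N56 and N29 on → N16 on.
Gate 3: N56, N16, and N10 on → N57 on.
N36 would need N18 and N16 (Gate 6), but N18 never turns on. N44 would need N16, N18, and N45 (Gate 2), but N18 never turns on. N18 would need N10 and N42 (Gate 7), but N42 never turns on.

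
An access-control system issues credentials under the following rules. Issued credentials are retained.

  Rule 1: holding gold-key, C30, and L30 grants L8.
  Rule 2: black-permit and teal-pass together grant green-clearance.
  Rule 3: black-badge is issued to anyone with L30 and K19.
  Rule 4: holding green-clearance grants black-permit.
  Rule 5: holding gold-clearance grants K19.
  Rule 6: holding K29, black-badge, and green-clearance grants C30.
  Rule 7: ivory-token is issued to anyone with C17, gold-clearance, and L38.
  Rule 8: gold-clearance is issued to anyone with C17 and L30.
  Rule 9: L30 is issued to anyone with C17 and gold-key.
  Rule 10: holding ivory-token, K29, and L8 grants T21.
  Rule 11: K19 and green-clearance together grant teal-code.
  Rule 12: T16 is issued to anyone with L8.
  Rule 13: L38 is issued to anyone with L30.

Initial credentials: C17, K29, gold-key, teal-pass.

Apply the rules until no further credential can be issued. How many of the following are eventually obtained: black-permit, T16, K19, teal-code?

Holding C17 and gold-key grants L30 (Rule 9).
Holding C17 and L30 grants gold-clearance (Rule 8).
Holding gold-clearance grants K19 (Rule 5).
black-permit would need green-clearance (Rule 4), but green-clearance is never granted.
T16 would need L8 (Rule 12), but L8 is never granted.
K19: reached.
teal-code would need K19 and green-clearance (Rule 11), but green-clearance is never granted.
Reached: K19 — 1 of the 4.

1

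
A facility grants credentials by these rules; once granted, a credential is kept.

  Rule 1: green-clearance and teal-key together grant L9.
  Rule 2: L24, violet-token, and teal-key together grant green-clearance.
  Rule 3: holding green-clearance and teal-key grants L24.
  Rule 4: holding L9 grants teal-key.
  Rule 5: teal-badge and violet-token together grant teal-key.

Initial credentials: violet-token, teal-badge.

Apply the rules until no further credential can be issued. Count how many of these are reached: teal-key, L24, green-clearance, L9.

1

Holding teal-badge and violet-token grants teal-key (Rule 5).
teal-key: reached.
L24 would need green-clearance and teal-key (Rule 3), but green-clearance is never granted.
green-clearance would need L24, violet-token, and teal-key (Rule 2), but L24 is never granted.
L9 would need green-clearance and teal-key (Rule 1), but green-clearance is never granted.
Reached: teal-key — 1 of the 4.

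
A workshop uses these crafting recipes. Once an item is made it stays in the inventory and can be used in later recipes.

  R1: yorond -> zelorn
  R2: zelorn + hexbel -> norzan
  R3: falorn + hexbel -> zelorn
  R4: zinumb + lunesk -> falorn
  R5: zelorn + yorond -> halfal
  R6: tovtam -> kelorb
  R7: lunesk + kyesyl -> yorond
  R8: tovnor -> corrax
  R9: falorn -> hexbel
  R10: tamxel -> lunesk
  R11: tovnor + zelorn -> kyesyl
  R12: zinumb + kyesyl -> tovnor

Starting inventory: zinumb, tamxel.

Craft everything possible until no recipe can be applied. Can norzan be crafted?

tamxel -> lunesk (R10).
zinumb + lunesk -> falorn (R4).
Using R9, falorn makes hexbel.
Using R3, falorn and hexbel make zelorn.
zelorn + hexbel -> norzan (R2).

Yes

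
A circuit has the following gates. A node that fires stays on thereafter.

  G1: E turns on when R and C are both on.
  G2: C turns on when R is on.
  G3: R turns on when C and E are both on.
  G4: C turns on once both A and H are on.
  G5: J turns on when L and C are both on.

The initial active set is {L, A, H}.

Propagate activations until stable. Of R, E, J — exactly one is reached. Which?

J

G4: A and H on → C on.
G5: L and C on → J on.
R would need C and E (G3), but E never turns on. E would need R and C (G1), but R never turns on.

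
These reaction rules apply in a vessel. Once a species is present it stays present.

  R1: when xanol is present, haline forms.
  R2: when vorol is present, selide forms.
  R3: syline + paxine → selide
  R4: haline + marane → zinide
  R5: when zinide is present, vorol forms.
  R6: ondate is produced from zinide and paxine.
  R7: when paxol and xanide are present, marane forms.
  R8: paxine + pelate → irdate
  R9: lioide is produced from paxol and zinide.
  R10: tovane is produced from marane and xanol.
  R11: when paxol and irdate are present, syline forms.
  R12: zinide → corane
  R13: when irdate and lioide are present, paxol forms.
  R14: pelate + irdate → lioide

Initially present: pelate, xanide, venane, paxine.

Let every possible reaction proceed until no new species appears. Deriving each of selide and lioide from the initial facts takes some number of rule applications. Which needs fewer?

lioide

lioide: paxine and pelate present → irdate forms (R8). pelate and irdate present → lioide forms (R14). [2 rule applications]
selide: paxine and pelate present → irdate forms (R8). pelate and irdate present → lioide forms (R14). irdate and lioide present → paxol forms (R13). paxol and irdate present → syline forms (R11). syline and paxine present → selide forms (R3). [5 rule applications]
lioide needs fewer.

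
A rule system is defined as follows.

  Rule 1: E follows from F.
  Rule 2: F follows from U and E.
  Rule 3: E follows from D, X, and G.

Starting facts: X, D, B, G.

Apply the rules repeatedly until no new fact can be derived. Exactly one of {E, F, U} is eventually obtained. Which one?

E

From D, X, and G, Rule 3 gives E.
F would need U and E (Rule 2), but U is never established. No rule produces U, and it is not given.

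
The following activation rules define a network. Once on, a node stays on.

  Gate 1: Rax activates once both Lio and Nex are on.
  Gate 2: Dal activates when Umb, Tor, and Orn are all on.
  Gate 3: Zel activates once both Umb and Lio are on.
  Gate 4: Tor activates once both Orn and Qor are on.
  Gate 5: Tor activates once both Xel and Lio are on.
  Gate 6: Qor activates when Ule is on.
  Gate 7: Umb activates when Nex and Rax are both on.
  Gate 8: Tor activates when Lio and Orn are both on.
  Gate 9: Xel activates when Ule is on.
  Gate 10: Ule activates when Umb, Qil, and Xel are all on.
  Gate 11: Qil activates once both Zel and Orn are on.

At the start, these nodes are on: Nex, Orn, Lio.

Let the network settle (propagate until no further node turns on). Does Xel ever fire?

No

Xel would need Ule (Gate 9), but Ule never turns on.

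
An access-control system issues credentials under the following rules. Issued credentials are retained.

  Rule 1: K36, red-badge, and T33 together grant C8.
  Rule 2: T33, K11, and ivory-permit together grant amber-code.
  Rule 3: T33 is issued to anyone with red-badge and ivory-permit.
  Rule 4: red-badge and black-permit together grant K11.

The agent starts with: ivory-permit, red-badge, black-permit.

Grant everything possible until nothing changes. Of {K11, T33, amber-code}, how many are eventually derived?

3

Holding red-badge and black-permit grants K11 (Rule 4).
Holding red-badge and ivory-permit grants T33 (Rule 3).
Holding T33, K11, and ivory-permit grants amber-code (Rule 2).
K11: reached.
T33: reached.
amber-code: reached.
All 3 are reached.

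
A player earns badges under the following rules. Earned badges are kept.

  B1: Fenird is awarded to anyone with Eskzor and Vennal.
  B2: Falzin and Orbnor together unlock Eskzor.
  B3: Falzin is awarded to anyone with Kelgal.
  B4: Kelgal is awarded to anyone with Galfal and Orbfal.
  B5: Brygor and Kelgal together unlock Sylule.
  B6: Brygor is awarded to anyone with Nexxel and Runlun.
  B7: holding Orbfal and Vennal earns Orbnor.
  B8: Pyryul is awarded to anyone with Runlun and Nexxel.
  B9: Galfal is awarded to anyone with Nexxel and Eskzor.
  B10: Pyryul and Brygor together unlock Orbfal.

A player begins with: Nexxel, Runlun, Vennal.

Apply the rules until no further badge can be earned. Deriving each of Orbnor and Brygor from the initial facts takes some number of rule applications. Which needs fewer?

Brygor

Brygor: With Nexxel and Runlun, Brygor is earned (B6). [1 rule application]
Orbnor: With Nexxel and Runlun, Brygor is earned (B6). With Runlun and Nexxel, Pyryul is earned (B8). With Pyryul and Brygor, Orbfal is earned (B10). With Orbfal and Vennal, Orbnor is earned (B7). [4 rule applications]
Brygor needs fewer.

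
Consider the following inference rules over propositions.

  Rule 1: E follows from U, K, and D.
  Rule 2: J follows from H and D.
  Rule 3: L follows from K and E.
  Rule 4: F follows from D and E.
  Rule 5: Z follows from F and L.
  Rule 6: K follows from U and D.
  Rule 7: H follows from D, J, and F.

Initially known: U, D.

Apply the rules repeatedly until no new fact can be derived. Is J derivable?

J would need H and D (Rule 2), but H is never established.

No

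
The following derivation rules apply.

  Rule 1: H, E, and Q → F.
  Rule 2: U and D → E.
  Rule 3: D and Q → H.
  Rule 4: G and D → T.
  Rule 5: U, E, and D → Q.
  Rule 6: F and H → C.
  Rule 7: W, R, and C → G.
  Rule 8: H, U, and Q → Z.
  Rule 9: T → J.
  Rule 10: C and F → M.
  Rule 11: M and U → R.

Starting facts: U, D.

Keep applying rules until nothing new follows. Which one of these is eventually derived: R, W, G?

From U and D, Rule 2 gives E.
U, E, and D hold, so Q follows (Rule 5).
D and Q hold, so H follows (Rule 3).
From H, E, and Q, Rule 1 gives F.
F and H hold, so C follows (Rule 6).
From C and F, Rule 10 gives M.
From M and U, Rule 11 gives R.
G would need W, R, and C (Rule 7), but W is never established. No rule produces W, and it is not given.

R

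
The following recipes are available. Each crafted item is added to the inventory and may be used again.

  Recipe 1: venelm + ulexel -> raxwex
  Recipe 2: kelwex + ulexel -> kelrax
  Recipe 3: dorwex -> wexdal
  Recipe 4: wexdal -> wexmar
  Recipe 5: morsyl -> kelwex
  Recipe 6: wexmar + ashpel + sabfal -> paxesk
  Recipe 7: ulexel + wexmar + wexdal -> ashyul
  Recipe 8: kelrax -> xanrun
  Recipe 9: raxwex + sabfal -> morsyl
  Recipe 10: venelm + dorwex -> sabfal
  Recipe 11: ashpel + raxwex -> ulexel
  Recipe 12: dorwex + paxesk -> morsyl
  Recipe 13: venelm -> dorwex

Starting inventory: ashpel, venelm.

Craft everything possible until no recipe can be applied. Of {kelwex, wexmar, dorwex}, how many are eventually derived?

3

Using Recipe 13, venelm makes dorwex.
venelm + dorwex -> sabfal (Recipe 10).
Using Recipe 3, dorwex makes wexdal.
wexdal -> wexmar (Recipe 4).
Using Recipe 6, wexmar, ashpel, and sabfal make paxesk.
dorwex + paxesk -> morsyl (Recipe 12).
morsyl -> kelwex (Recipe 5).
kelwex: reached.
wexmar: reached.
dorwex: reached.
All 3 are reached.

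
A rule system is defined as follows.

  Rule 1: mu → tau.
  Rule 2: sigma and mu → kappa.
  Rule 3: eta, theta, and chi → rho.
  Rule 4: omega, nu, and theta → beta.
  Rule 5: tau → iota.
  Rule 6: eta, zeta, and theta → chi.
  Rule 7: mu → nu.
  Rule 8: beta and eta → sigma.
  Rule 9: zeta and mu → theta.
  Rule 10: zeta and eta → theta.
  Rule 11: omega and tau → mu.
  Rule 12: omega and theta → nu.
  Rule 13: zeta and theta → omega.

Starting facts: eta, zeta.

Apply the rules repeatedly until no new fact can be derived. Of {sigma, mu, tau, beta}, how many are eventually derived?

2

zeta and eta hold, so theta follows (Rule 10).
zeta and theta hold, so omega follows (Rule 13).
From omega and theta, Rule 12 gives nu.
From omega, nu, and theta, Rule 4 gives beta.
From beta and eta, Rule 8 gives sigma.
sigma: reached.
mu would need omega and tau (Rule 11), but tau is never established.
tau would need mu (Rule 1), but mu is never established.
beta: reached.
Reached: sigma and beta — 2 of the 4.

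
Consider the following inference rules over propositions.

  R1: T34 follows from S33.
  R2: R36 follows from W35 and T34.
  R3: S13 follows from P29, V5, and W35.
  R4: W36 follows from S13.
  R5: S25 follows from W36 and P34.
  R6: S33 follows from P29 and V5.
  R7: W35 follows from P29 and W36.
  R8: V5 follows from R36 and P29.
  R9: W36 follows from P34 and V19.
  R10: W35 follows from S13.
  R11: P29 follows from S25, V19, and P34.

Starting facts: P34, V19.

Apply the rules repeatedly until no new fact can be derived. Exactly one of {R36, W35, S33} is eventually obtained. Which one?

P34 and V19 hold, so W36 follows (R9).
From W36 and P34, R5 gives S25.
From S25, V19, and P34, R11 gives P29.
P29 and W36 hold, so W35 follows (R7).
R36 would need W35 and T34 (R2), but T34 is never established. S33 would need P29 and V5 (R6), but V5 is never established.

W35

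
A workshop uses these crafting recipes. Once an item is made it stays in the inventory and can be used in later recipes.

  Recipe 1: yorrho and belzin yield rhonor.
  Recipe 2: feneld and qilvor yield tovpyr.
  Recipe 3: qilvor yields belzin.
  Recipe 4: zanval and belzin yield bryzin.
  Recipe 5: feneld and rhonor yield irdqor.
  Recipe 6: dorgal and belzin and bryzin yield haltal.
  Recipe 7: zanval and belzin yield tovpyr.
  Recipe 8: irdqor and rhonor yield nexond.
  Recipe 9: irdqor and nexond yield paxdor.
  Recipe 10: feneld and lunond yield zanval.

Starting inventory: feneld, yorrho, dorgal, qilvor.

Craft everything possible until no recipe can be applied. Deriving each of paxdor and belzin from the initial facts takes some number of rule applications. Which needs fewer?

belzin: qilvor → belzin (Recipe 3). [1 rule application]
paxdor: Using Recipe 3, qilvor makes belzin. Using Recipe 1, yorrho and belzin make rhonor. Using Recipe 5, feneld and rhonor make irdqor. irdqor and rhonor → nexond (Recipe 8). irdqor and nexond → paxdor (Recipe 9). [5 rule applications]
belzin needs fewer.

belzin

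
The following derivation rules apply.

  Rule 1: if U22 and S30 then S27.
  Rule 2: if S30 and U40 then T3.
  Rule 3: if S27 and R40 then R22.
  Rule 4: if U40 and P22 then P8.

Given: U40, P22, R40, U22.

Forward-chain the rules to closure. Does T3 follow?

T3 would need S30 and U40 (Rule 2), but S30 is never established.

No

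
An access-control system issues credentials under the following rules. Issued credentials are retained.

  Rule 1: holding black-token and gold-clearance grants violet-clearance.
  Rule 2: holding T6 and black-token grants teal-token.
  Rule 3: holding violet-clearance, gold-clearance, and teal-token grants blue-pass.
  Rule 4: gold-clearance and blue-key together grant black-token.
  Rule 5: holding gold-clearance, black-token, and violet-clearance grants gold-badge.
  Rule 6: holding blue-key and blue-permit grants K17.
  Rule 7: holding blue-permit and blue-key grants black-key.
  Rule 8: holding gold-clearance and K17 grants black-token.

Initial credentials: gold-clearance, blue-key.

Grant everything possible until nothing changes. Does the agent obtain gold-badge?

Yes

Holding gold-clearance and blue-key grants black-token (Rule 4).
Holding black-token and gold-clearance grants violet-clearance (Rule 1).
Holding gold-clearance, black-token, and violet-clearance grants gold-badge (Rule 5).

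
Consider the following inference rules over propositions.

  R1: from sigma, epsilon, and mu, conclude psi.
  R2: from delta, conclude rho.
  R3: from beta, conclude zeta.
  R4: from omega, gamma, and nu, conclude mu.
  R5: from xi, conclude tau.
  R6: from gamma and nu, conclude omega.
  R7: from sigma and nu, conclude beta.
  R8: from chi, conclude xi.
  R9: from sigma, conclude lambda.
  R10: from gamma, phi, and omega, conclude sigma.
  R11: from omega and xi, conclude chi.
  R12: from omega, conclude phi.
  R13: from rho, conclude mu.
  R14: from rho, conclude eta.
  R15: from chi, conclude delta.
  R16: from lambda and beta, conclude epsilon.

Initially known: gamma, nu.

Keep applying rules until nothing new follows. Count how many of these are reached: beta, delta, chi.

1

From gamma and nu, R6 gives omega.
From omega, R12 gives phi.
gamma, phi, and omega hold, so sigma follows (R10).
From sigma and nu, R7 gives beta.
beta: reached.
delta would need chi (R15), but chi is never established.
chi would need omega and xi (R11), but xi is never established.
Reached: beta — 1 of the 3.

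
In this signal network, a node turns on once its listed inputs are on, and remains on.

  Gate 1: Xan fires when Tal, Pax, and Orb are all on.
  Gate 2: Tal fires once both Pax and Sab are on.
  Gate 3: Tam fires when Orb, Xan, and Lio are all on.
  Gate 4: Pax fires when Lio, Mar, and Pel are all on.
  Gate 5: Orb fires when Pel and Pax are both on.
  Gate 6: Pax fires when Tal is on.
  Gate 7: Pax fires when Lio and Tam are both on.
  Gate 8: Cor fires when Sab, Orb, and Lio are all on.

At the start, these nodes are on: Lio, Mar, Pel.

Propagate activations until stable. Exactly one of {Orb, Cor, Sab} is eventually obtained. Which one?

Gate 4: Lio, Mar, and Pel on → Pax on.
Pel and Pax are on, so Orb fires (Gate 5).
No rule produces Sab, and it is not given. Cor would need Sab, Orb, and Lio (Gate 8), but Sab never turns on.

Orb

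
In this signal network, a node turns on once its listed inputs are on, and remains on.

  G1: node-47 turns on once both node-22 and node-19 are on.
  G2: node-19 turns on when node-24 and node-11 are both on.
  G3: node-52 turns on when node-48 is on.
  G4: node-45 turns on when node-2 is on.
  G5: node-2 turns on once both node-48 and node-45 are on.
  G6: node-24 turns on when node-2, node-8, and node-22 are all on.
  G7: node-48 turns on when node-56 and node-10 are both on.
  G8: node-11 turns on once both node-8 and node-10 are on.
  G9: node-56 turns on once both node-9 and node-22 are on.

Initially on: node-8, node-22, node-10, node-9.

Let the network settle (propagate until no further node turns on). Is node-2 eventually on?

node-2 would need node-48 and node-45 (G5), but node-45 never turns on.

No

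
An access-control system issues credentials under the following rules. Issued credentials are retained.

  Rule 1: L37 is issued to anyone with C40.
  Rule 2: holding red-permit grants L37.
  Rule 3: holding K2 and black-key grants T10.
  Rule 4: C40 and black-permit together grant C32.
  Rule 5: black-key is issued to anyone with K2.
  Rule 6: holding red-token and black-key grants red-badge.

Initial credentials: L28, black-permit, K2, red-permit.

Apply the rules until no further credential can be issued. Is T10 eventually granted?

Yes

Holding K2 grants black-key (Rule 5).
Holding K2 and black-key grants T10 (Rule 3).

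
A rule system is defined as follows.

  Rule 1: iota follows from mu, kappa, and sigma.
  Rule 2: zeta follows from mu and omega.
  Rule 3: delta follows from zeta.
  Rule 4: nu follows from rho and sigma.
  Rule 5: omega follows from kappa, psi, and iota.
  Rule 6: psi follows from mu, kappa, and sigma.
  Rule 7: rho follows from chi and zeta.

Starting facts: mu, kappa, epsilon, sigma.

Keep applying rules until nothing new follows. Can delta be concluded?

From mu, kappa, and sigma, Rule 6 gives psi.
From mu, kappa, and sigma, Rule 1 gives iota.
kappa, psi, and iota hold, so omega follows (Rule 5).
From mu and omega, Rule 2 gives zeta.
From zeta, Rule 3 gives delta.

Yes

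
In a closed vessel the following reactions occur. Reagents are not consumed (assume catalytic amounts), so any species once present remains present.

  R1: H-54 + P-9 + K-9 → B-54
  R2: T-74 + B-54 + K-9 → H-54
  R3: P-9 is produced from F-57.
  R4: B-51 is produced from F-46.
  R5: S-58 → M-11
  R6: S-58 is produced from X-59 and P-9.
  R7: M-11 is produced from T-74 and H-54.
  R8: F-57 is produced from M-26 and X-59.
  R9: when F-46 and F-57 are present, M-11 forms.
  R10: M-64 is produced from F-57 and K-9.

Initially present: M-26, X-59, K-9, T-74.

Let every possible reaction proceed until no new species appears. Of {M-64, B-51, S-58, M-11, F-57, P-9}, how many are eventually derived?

M-26 and X-59 present → F-57 forms (R8).
F-57 and K-9 present → M-64 forms (R10).
F-57 present → P-9 forms (R3).
X-59 and P-9 present → S-58 forms (R6).
S-58 present → M-11 forms (R5).
M-64: reached.
B-51 would need F-46 (R4), but F-46 never forms.
S-58: reached.
M-11: reached.
F-57: reached.
P-9: reached.
Reached: M-64, S-58, M-11, F-57, and P-9 — 5 of the 6.

5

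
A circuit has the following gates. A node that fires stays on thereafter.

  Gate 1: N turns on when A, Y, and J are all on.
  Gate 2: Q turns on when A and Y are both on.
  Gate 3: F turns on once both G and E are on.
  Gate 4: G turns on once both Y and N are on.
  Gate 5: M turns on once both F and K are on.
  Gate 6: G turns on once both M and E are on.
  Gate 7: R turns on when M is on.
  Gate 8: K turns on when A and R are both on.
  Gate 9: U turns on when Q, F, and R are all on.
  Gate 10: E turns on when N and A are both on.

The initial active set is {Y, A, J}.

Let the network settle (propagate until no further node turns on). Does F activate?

Gate 1: A, Y, and J on → N on.
N and A are on, so E turns on (Gate 10).
Y and N are on, so G turns on (Gate 4).
G and E are on, so F turns on (Gate 3).

Yes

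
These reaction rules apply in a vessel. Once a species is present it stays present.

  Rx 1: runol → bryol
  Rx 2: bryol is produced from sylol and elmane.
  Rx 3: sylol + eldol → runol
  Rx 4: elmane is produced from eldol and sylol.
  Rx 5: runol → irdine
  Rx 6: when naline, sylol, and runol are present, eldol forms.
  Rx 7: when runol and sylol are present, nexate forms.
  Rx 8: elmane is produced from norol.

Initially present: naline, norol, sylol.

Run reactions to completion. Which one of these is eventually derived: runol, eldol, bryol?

bryol

norol present → elmane forms (Rx 8).
sylol and elmane present → bryol forms (Rx 2).
eldol would need naline, sylol, and runol (Rx 6), but runol never forms. runol would need sylol and eldol (Rx 3), but eldol never forms.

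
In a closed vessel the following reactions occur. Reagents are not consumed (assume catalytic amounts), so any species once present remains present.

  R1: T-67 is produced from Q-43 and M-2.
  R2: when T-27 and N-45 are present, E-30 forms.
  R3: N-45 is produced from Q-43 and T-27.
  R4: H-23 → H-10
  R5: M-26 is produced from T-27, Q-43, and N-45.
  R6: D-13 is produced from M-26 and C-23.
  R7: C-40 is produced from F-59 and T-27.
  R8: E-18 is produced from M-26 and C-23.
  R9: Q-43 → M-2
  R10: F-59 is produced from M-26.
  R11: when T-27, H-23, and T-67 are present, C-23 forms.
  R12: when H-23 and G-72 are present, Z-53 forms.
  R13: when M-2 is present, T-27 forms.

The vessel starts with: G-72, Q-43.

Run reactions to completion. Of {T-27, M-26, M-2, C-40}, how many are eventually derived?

Q-43 present → M-2 forms (R9).
M-2 present → T-27 forms (R13).
Q-43 and T-27 present → N-45 forms (R3).
T-27, Q-43, and N-45 present → M-26 forms (R5).
M-26 present → F-59 forms (R10).
F-59 and T-27 present → C-40 forms (R7).
T-27: reached.
M-26: reached.
M-2: reached.
C-40: reached.
All 4 are reached.

4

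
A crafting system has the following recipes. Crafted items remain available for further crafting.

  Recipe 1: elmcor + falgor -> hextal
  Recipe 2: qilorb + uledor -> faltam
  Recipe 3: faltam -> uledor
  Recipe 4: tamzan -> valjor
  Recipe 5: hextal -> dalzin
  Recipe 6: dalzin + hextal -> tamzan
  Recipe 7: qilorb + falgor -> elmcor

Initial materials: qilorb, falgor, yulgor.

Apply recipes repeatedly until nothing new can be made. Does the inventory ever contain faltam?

No

faltam would need qilorb and uledor (Recipe 2), but uledor is never obtained.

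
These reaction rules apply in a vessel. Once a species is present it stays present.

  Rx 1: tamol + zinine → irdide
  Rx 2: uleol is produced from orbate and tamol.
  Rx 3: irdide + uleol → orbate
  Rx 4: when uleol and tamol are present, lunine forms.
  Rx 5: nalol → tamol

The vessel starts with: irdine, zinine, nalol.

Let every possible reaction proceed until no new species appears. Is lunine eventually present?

No

lunine would need uleol and tamol (Rx 4), but uleol never forms.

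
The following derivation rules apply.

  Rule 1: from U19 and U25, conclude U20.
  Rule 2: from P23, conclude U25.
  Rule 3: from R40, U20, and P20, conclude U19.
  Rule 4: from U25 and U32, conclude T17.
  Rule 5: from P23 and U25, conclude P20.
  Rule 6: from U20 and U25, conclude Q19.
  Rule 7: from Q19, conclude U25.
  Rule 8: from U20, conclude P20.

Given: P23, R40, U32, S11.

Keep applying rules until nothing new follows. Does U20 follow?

No

U20 would need U19 and U25 (Rule 1), but U19 is never established.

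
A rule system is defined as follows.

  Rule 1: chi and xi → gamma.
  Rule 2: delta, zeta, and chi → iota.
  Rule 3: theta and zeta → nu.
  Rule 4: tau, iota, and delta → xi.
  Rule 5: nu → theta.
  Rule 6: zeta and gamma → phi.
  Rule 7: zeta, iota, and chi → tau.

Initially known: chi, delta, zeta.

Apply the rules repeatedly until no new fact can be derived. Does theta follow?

theta would need nu (Rule 5), but nu is never established.

No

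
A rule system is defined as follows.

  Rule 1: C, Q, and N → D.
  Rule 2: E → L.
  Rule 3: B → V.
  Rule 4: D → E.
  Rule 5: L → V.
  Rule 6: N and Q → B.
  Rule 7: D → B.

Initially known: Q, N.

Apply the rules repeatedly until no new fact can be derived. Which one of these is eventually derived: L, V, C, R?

V

From N and Q, Rule 6 gives B.
From B, Rule 3 gives V.
L would need E (Rule 2), but E is never established. No rule produces R, and it is not given. No rule produces C, and it is not given.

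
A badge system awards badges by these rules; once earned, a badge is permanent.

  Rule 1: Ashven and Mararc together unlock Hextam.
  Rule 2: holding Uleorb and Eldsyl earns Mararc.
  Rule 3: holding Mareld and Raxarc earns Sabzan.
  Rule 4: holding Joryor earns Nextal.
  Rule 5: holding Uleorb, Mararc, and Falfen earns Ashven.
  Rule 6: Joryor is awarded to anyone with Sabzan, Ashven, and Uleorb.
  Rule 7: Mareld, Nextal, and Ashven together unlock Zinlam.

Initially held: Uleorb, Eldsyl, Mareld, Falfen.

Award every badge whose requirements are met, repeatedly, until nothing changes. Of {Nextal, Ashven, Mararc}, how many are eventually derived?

With Uleorb and Eldsyl, Mararc is earned (Rule 2).
With Uleorb, Mararc, and Falfen, Ashven is earned (Rule 5).
Nextal would need Joryor (Rule 4), but Joryor is never earned.
Ashven: reached.
Mararc: reached.
Reached: Ashven and Mararc — 2 of the 3.

2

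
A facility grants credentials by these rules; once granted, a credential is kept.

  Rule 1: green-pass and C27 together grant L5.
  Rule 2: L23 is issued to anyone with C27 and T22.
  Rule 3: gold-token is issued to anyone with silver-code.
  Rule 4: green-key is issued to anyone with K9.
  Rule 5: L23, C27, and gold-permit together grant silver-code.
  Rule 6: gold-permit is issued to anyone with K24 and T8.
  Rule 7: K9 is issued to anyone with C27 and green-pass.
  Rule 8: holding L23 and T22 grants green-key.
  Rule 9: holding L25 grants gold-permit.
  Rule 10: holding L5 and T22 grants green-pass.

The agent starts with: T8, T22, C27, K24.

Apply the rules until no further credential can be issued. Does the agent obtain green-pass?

green-pass would need L5 and T22 (Rule 10), but L5 is never granted.

No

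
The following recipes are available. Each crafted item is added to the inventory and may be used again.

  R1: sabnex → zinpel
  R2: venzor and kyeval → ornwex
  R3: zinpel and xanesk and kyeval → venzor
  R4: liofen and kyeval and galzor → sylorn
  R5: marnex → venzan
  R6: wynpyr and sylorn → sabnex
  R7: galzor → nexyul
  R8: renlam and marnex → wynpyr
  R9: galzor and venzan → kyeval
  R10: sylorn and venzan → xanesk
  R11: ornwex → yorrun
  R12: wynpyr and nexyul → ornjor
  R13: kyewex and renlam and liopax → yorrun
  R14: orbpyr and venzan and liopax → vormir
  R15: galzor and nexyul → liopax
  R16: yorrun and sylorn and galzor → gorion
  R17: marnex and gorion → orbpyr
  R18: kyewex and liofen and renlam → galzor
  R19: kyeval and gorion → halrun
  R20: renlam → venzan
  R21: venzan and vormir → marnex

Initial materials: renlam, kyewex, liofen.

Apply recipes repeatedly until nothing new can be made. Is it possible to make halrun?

Using R18, kyewex, liofen, and renlam make galzor.
renlam → venzan (R20).
galzor → nexyul (R7).
Using R9, galzor and venzan make kyeval.
galzor and nexyul → liopax (R15).
Using R4, liofen, kyeval, and galzor make sylorn.
Using R13, kyewex, renlam, and liopax make yorrun.
Using R16, yorrun, sylorn, and galzor make gorion.
Using R19, kyeval and gorion make halrun.

Yes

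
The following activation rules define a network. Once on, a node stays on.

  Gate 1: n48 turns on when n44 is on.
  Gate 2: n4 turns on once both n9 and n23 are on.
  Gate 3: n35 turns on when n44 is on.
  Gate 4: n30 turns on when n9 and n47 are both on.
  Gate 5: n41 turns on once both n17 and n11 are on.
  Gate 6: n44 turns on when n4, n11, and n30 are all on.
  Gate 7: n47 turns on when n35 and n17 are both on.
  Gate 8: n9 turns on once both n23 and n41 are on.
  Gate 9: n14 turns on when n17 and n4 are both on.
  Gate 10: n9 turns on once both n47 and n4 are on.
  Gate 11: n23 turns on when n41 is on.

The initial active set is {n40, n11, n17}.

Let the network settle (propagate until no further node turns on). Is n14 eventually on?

Yes

Gate 5: n17 and n11 on → n41 on.
Gate 11: n41 on → n23 on.
n23 and n41 are on, so n9 turns on (Gate 8).
n9 and n23 are on, so n4 turns on (Gate 2).
n17 and n4 are on, so n14 turns on (Gate 9).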